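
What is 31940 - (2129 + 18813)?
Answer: 10998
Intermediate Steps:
31940 - (2129 + 18813) = 31940 - 1*20942 = 31940 - 20942 = 10998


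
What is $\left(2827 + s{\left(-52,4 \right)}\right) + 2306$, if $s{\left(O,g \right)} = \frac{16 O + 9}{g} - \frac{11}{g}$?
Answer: $\frac{9849}{2} \approx 4924.5$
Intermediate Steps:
$s{\left(O,g \right)} = - \frac{11}{g} + \frac{9 + 16 O}{g}$ ($s{\left(O,g \right)} = \frac{9 + 16 O}{g} - \frac{11}{g} = - \frac{11}{g} + \frac{9 + 16 O}{g}$)
$\left(2827 + s{\left(-52,4 \right)}\right) + 2306 = \left(2827 + \frac{2 \left(-1 + 8 \left(-52\right)\right)}{4}\right) + 2306 = \left(2827 + 2 \cdot \frac{1}{4} \left(-1 - 416\right)\right) + 2306 = \left(2827 + 2 \cdot \frac{1}{4} \left(-417\right)\right) + 2306 = \left(2827 - \frac{417}{2}\right) + 2306 = \frac{5237}{2} + 2306 = \frac{9849}{2}$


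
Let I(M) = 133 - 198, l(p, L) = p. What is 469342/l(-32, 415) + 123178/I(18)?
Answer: -17224463/1040 ≈ -16562.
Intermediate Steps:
I(M) = -65
469342/l(-32, 415) + 123178/I(18) = 469342/(-32) + 123178/(-65) = 469342*(-1/32) + 123178*(-1/65) = -234671/16 - 123178/65 = -17224463/1040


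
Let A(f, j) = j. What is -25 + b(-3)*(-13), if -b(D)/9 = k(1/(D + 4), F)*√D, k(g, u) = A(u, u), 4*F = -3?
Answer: -25 - 351*I*√3/4 ≈ -25.0 - 151.99*I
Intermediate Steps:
F = -¾ (F = (¼)*(-3) = -¾ ≈ -0.75000)
k(g, u) = u
b(D) = 27*√D/4 (b(D) = -(-27)*√D/4 = 27*√D/4)
-25 + b(-3)*(-13) = -25 + (27*√(-3)/4)*(-13) = -25 + (27*(I*√3)/4)*(-13) = -25 + (27*I*√3/4)*(-13) = -25 - 351*I*√3/4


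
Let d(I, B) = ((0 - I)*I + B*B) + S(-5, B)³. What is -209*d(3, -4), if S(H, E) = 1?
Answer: -1672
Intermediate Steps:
d(I, B) = 1 + B² - I² (d(I, B) = ((0 - I)*I + B*B) + 1³ = ((-I)*I + B²) + 1 = (-I² + B²) + 1 = (B² - I²) + 1 = 1 + B² - I²)
-209*d(3, -4) = -209*(1 + (-4)² - 1*3²) = -209*(1 + 16 - 1*9) = -209*(1 + 16 - 9) = -209*8 = -1672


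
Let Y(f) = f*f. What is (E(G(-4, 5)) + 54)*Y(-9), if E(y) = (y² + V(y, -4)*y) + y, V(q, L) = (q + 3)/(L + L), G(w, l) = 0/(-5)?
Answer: 4374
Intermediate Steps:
G(w, l) = 0 (G(w, l) = 0*(-⅕) = 0)
V(q, L) = (3 + q)/(2*L) (V(q, L) = (3 + q)/((2*L)) = (3 + q)*(1/(2*L)) = (3 + q)/(2*L))
E(y) = y + y² + y*(-3/8 - y/8) (E(y) = (y² + ((½)*(3 + y)/(-4))*y) + y = (y² + ((½)*(-¼)*(3 + y))*y) + y = (y² + (-3/8 - y/8)*y) + y = (y² + y*(-3/8 - y/8)) + y = y + y² + y*(-3/8 - y/8))
Y(f) = f²
(E(G(-4, 5)) + 54)*Y(-9) = ((⅛)*0*(5 + 7*0) + 54)*(-9)² = ((⅛)*0*(5 + 0) + 54)*81 = ((⅛)*0*5 + 54)*81 = (0 + 54)*81 = 54*81 = 4374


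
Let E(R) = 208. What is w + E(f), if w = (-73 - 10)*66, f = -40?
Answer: -5270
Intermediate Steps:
w = -5478 (w = -83*66 = -5478)
w + E(f) = -5478 + 208 = -5270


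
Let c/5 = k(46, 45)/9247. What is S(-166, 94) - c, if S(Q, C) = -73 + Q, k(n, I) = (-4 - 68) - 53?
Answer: -2209408/9247 ≈ -238.93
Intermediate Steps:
k(n, I) = -125 (k(n, I) = -72 - 53 = -125)
c = -625/9247 (c = 5*(-125/9247) = -625/9247 ≈ -0.067590)
S(-166, 94) - c = (-73 - 166) - 1*(-625/9247) = -239 + 625/9247 = -2209408/9247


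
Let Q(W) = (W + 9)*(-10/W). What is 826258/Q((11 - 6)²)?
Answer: -2065645/34 ≈ -60754.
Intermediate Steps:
Q(W) = -10*(9 + W)/W (Q(W) = (9 + W)*(-10/W) = -10*(9 + W)/W)
826258/Q((11 - 6)²) = 826258/(-10 - 90/(11 - 6)²) = 826258/(-10 - 90/(5²)) = 826258/(-10 - 90/25) = 826258/(-10 - 90*1/25) = 826258/(-10 - 18/5) = 826258/(-68/5) = 826258*(-5/68) = -2065645/34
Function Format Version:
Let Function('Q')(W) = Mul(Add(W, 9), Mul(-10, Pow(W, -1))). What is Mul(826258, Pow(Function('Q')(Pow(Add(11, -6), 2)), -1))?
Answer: Rational(-2065645, 34) ≈ -60754.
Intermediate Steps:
Function('Q')(W) = Mul(-10, Pow(W, -1), Add(9, W)) (Function('Q')(W) = Mul(Add(9, W), Mul(-10, Pow(W, -1))) = Mul(-10, Pow(W, -1), Add(9, W)))
Mul(826258, Pow(Function('Q')(Pow(Add(11, -6), 2)), -1)) = Mul(826258, Pow(Add(-10, Mul(-90, Pow(Pow(Add(11, -6), 2), -1))), -1)) = Mul(826258, Pow(Add(-10, Mul(-90, Pow(Pow(5, 2), -1))), -1)) = Mul(826258, Pow(Add(-10, Mul(-90, Pow(25, -1))), -1)) = Mul(826258, Pow(Add(-10, Mul(-90, Rational(1, 25))), -1)) = Mul(826258, Pow(Add(-10, Rational(-18, 5)), -1)) = Mul(826258, Pow(Rational(-68, 5), -1)) = Mul(826258, Rational(-5, 68)) = Rational(-2065645, 34)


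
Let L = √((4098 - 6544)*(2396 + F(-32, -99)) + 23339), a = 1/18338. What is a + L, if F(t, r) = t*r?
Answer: 1/18338 + I*√13586205 ≈ 5.4532e-5 + 3685.9*I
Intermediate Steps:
a = 1/18338 ≈ 5.4532e-5
F(t, r) = r*t
L = I*√13586205 (L = √((4098 - 6544)*(2396 - 99*(-32)) + 23339) = √(-2446*(2396 + 3168) + 23339) = √(-2446*5564 + 23339) = √(-13609544 + 23339) = √(-13586205) = I*√13586205 ≈ 3685.9*I)
a + L = 1/18338 + I*√13586205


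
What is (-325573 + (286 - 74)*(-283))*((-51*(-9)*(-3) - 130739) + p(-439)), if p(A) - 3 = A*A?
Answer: -23368565952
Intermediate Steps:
p(A) = 3 + A² (p(A) = 3 + A*A = 3 + A²)
(-325573 + (286 - 74)*(-283))*((-51*(-9)*(-3) - 130739) + p(-439)) = (-325573 + (286 - 74)*(-283))*((-51*(-9)*(-3) - 130739) + (3 + (-439)²)) = (-325573 + 212*(-283))*((459*(-3) - 130739) + (3 + 192721)) = (-325573 - 59996)*((-1377 - 130739) + 192724) = -385569*(-132116 + 192724) = -385569*60608 = -23368565952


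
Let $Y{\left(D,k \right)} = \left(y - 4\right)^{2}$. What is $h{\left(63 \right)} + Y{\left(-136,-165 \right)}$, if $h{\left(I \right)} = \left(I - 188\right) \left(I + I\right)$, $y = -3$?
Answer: $-15701$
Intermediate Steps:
$h{\left(I \right)} = 2 I \left(-188 + I\right)$ ($h{\left(I \right)} = \left(-188 + I\right) 2 I = 2 I \left(-188 + I\right)$)
$Y{\left(D,k \right)} = 49$ ($Y{\left(D,k \right)} = \left(-3 - 4\right)^{2} = \left(-7\right)^{2} = 49$)
$h{\left(63 \right)} + Y{\left(-136,-165 \right)} = 2 \cdot 63 \left(-188 + 63\right) + 49 = 2 \cdot 63 \left(-125\right) + 49 = -15750 + 49 = -15701$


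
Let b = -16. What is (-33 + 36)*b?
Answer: -48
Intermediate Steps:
(-33 + 36)*b = (-33 + 36)*(-16) = 3*(-16) = -48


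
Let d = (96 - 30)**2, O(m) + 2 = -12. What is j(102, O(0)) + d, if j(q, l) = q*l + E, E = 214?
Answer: 3142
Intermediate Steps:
O(m) = -14 (O(m) = -2 - 12 = -14)
j(q, l) = 214 + l*q (j(q, l) = q*l + 214 = l*q + 214 = 214 + l*q)
d = 4356 (d = 66**2 = 4356)
j(102, O(0)) + d = (214 - 14*102) + 4356 = (214 - 1428) + 4356 = -1214 + 4356 = 3142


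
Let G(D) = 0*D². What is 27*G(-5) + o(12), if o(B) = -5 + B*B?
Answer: 139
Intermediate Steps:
G(D) = 0
o(B) = -5 + B²
27*G(-5) + o(12) = 27*0 + (-5 + 12²) = 0 + (-5 + 144) = 0 + 139 = 139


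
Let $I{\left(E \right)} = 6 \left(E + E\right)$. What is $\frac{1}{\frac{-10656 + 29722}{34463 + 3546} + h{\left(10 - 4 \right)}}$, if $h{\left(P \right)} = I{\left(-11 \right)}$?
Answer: $- \frac{38009}{4998122} \approx -0.0076047$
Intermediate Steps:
$I{\left(E \right)} = 12 E$ ($I{\left(E \right)} = 6 \cdot 2 E = 12 E$)
$h{\left(P \right)} = -132$ ($h{\left(P \right)} = 12 \left(-11\right) = -132$)
$\frac{1}{\frac{-10656 + 29722}{34463 + 3546} + h{\left(10 - 4 \right)}} = \frac{1}{\frac{-10656 + 29722}{34463 + 3546} - 132} = \frac{1}{\frac{19066}{38009} - 132} = \frac{1}{- \frac{4998122}{38009}} = - \frac{38009}{4998122}$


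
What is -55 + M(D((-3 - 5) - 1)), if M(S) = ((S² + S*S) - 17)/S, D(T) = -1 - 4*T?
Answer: 508/35 ≈ 14.514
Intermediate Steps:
M(S) = (-17 + 2*S²)/S (M(S) = ((S² + S²) - 17)/S = (2*S² - 17)/S = (-17 + 2*S²)/S)
-55 + M(D((-3 - 5) - 1)) = -55 + (-17/(-1 - 4*((-3 - 5) - 1)) + 2*(-1 - 4*((-3 - 5) - 1))) = -55 + (-17/(-1 - 4*(-8 - 1)) + 2*(-1 - 4*(-8 - 1))) = -55 + (-17/(-1 - 4*(-9)) + 2*(-1 - 4*(-9))) = -55 + (-17/(-1 + 36) + 2*(-1 + 36)) = -55 + (-17/35 + 2*35) = -55 + (-17*1/35 + 70) = -55 + (-17/35 + 70) = -55 + 2433/35 = 508/35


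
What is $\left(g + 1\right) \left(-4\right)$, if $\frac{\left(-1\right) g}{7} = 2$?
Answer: $52$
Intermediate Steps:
$g = -14$ ($g = \left(-7\right) 2 = -14$)
$\left(g + 1\right) \left(-4\right) = \left(-14 + 1\right) \left(-4\right) = \left(-13\right) \left(-4\right) = 52$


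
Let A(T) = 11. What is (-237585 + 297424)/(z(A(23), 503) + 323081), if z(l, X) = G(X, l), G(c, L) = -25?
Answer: 59839/323056 ≈ 0.18523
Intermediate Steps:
z(l, X) = -25
(-237585 + 297424)/(z(A(23), 503) + 323081) = (-237585 + 297424)/(-25 + 323081) = 59839/323056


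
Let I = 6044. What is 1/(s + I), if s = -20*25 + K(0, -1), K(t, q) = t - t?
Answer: 1/5544 ≈ 0.00018038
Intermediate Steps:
K(t, q) = 0
s = -500 (s = -20*25 + 0 = -500 + 0 = -500)
1/(s + I) = 1/(-500 + 6044) = 1/5544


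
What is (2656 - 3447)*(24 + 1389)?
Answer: -1117683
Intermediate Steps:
(2656 - 3447)*(24 + 1389) = -791*1413 = -1117683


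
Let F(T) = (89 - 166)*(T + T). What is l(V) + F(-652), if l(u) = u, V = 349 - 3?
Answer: 100754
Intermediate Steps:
V = 346
F(T) = -154*T
l(V) + F(-652) = 346 - 154*(-652) = 346 + 100408 = 100754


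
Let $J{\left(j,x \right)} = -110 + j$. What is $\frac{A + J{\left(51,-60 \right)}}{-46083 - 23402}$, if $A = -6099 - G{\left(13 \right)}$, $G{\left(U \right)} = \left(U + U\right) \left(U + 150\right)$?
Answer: $\frac{10396}{69485} \approx 0.14962$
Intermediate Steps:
$G{\left(U \right)} = 2 U \left(150 + U\right)$
$A = -10337$ ($A = -6099 - 2 \cdot 13 \left(150 + 13\right) = -6099 - 2 \cdot 13 \cdot 163 = -6099 - 4238 = -10337$)
$\frac{A + J{\left(51,-60 \right)}}{-46083 - 23402} = \frac{-10337 + \left(-110 + 51\right)}{-46083 - 23402} = \frac{-10337 - 59}{-69485} = \left(-10396\right) \left(- \frac{1}{69485}\right) = \frac{10396}{69485}$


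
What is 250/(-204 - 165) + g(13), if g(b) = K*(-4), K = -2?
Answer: 2702/369 ≈ 7.3225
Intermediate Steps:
g(b) = 8 (g(b) = -2*(-4) = 8)
250/(-204 - 165) + g(13) = 250/(-204 - 165) + 8 = 250/(-369) + 8 = -1/369*250 + 8 = -250/369 + 8 = 2702/369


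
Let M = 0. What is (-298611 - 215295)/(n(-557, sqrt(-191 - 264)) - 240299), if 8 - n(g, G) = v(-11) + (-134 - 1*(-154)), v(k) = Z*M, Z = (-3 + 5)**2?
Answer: 513906/240311 ≈ 2.1385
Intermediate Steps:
Z = 4 (Z = 2**2 = 4)
v(k) = 0 (v(k) = 4*0 = 0)
n(g, G) = -12 (n(g, G) = 8 - (0 + (-134 - 1*(-154))) = 8 - (0 + (-134 + 154)) = 8 - (0 + 20) = 8 - 1*20 = 8 - 20 = -12)
(-298611 - 215295)/(n(-557, sqrt(-191 - 264)) - 240299) = (-298611 - 215295)/(-12 - 240299) = -513906/(-240311) = -513906*(-1/240311) = 513906/240311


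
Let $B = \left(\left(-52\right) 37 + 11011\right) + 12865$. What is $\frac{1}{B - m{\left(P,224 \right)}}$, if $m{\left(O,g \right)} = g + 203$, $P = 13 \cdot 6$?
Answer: $\frac{1}{21525} \approx 4.6458 \cdot 10^{-5}$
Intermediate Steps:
$P = 78$
$m{\left(O,g \right)} = 203 + g$
$B = 21952$ ($B = \left(-1924 + 11011\right) + 12865 = 9087 + 12865 = 21952$)
$\frac{1}{B - m{\left(P,224 \right)}} = \frac{1}{21952 - \left(203 + 224\right)} = \frac{1}{21952 - 427} = \frac{1}{21525}$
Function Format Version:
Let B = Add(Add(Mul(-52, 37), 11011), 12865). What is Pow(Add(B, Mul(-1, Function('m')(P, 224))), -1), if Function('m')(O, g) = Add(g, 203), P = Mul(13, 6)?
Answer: Rational(1, 21525) ≈ 4.6458e-5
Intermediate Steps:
P = 78
Function('m')(O, g) = Add(203, g)
B = 21952 (B = Add(Add(-1924, 11011), 12865) = Add(9087, 12865) = 21952)
Pow(Add(B, Mul(-1, Function('m')(P, 224))), -1) = Pow(Add(21952, Mul(-1, Add(203, 224))), -1) = Pow(Add(21952, Mul(-1, 427)), -1) = Pow(Add(21952, -427), -1) = Pow(21525, -1) = Rational(1, 21525)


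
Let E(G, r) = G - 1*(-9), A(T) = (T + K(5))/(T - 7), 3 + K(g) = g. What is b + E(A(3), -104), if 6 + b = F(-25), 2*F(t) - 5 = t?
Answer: -33/4 ≈ -8.2500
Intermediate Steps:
K(g) = -3 + g
F(t) = 5/2 + t/2
A(T) = (2 + T)/(-7 + T) (A(T) = (T + (-3 + 5))/(T - 7) = (T + 2)/(-7 + T) = (2 + T)/(-7 + T))
E(G, r) = 9 + G (E(G, r) = G + 9 = 9 + G)
b = -16 (b = -6 + (5/2 + (1/2)*(-25)) = -6 + (5/2 - 25/2) = -6 - 10 = -16)
b + E(A(3), -104) = -16 + (9 + (2 + 3)/(-7 + 3)) = -16 + (9 + 5/(-4)) = -16 + (9 - 1/4*5) = -16 + (9 - 5/4) = -16 + 31/4 = -33/4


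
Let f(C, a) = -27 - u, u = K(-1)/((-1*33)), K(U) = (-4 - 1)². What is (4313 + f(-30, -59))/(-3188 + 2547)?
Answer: -141463/21153 ≈ -6.6876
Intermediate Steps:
K(U) = 25 (K(U) = (-5)² = 25)
u = -25/33 (u = 25/((-1*33)) = 25/(-33) = 25*(-1/33) = -25/33 ≈ -0.75758)
f(C, a) = -866/33 (f(C, a) = -27 - 1*(-25/33) = -27 + 25/33 = -866/33)
(4313 + f(-30, -59))/(-3188 + 2547) = (4313 - 866/33)/(-3188 + 2547) = (141463/33)/(-641) = (141463/33)*(-1/641) = -141463/21153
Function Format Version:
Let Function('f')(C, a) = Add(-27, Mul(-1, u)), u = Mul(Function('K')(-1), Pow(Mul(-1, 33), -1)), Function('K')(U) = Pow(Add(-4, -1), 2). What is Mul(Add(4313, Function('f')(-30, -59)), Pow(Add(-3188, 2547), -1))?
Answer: Rational(-141463, 21153) ≈ -6.6876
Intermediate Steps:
Function('K')(U) = 25 (Function('K')(U) = Pow(-5, 2) = 25)
u = Rational(-25, 33) (u = Mul(25, Pow(Mul(-1, 33), -1)) = Mul(25, Pow(-33, -1)) = Mul(25, Rational(-1, 33)) = Rational(-25, 33) ≈ -0.75758)
Function('f')(C, a) = Rational(-866, 33) (Function('f')(C, a) = Add(-27, Mul(-1, Rational(-25, 33))) = Add(-27, Rational(25, 33)) = Rational(-866, 33))
Mul(Add(4313, Function('f')(-30, -59)), Pow(Add(-3188, 2547), -1)) = Mul(Add(4313, Rational(-866, 33)), Pow(Add(-3188, 2547), -1)) = Mul(Rational(141463, 33), Pow(-641, -1)) = Mul(Rational(141463, 33), Rational(-1, 641)) = Rational(-141463, 21153)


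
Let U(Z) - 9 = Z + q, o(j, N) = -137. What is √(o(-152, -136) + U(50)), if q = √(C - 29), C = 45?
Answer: I*√74 ≈ 8.6023*I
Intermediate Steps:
q = 4 (q = √(45 - 29) = √16 = 4)
U(Z) = 13 + Z (U(Z) = 9 + (Z + 4) = 9 + (4 + Z) = 13 + Z)
√(o(-152, -136) + U(50)) = √(-137 + (13 + 50)) = √(-137 + 63) = √(-74) = I*√74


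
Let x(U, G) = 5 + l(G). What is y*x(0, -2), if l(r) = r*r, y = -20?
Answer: -180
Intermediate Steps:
l(r) = r²
x(U, G) = 5 + G²
y*x(0, -2) = -20*(5 + (-2)²) = -20*(5 + 4) = -20*9 = -180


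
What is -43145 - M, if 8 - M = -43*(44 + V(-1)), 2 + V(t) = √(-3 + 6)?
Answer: -44959 - 43*√3 ≈ -45034.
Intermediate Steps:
V(t) = -2 + √3 (V(t) = -2 + √(-3 + 6) = -2 + √3)
M = 1814 + 43*√3 (M = 8 - (-43)*(44 + (-2 + √3)) = 8 - (-43)*(42 + √3) = 8 - (-1806 - 43*√3) = 8 + (1806 + 43*√3) = 1814 + 43*√3 ≈ 1888.5)
-43145 - M = -43145 - (1814 + 43*√3) = -43145 + (-1814 - 43*√3) = -44959 - 43*√3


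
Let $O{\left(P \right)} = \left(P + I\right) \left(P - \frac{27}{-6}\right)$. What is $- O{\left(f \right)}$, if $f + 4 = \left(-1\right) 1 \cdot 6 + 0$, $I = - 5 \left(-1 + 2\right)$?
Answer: $- \frac{165}{2} \approx -82.5$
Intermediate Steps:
$I = -5$ ($I = \left(-5\right) 1 = -5$)
$f = -10$ ($f = -4 + \left(\left(-1\right) 1 \cdot 6 + 0\right) = -4 + \left(\left(-1\right) 6 + 0\right) = -4 + \left(-6 + 0\right) = -4 - 6 = -10$)
$O{\left(P \right)} = \left(-5 + P\right) \left(\frac{9}{2} + P\right)$ ($O{\left(P \right)} = \left(P - 5\right) \left(P - \frac{27}{-6}\right) = \left(-5 + P\right) \left(P - - \frac{9}{2}\right) = \left(-5 + P\right) \left(P + \frac{9}{2}\right) = \left(-5 + P\right) \left(\frac{9}{2} + P\right)$)
$- O{\left(f \right)} = - (- \frac{45}{2} + \left(-10\right)^{2} - -5) = - (- \frac{45}{2} + 100 + 5) = \left(-1\right) \frac{165}{2} = - \frac{165}{2}$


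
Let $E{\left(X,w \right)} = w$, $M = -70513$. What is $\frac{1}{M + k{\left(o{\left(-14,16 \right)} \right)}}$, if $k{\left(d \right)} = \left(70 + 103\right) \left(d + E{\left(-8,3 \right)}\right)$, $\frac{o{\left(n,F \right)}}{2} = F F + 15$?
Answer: $\frac{1}{23772} \approx 4.2066 \cdot 10^{-5}$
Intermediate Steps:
$o{\left(n,F \right)} = 30 + 2 F^{2}$ ($o{\left(n,F \right)} = 2 \left(F F + 15\right) = 2 \left(F^{2} + 15\right) = 2 \left(15 + F^{2}\right) = 30 + 2 F^{2}$)
$k{\left(d \right)} = 519 + 173 d$ ($k{\left(d \right)} = \left(70 + 103\right) \left(d + 3\right) = 173 \left(3 + d\right) = 519 + 173 d$)
$\frac{1}{M + k{\left(o{\left(-14,16 \right)} \right)}} = \frac{1}{-70513 + \left(519 + 173 \left(30 + 2 \cdot 16^{2}\right)\right)} = \frac{1}{-70513 + \left(519 + 173 \left(30 + 2 \cdot 256\right)\right)} = \frac{1}{-70513 + \left(519 + 173 \left(30 + 512\right)\right)} = \frac{1}{-70513 + \left(519 + 173 \cdot 542\right)} = \frac{1}{-70513 + \left(519 + 93766\right)} = \frac{1}{-70513 + 94285} = \frac{1}{23772}$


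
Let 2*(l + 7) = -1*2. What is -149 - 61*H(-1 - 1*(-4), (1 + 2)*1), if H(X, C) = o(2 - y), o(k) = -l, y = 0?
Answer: -637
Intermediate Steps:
l = -8 (l = -7 + (-1*2)/2 = -7 + (½)*(-2) = -7 - 1 = -8)
o(k) = 8 (o(k) = -1*(-8) = 8)
H(X, C) = 8
-149 - 61*H(-1 - 1*(-4), (1 + 2)*1) = -149 - 61*8 = -149 - 488 = -637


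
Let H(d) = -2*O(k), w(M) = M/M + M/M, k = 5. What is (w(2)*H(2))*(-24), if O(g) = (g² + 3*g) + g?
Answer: 4320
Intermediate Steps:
O(g) = g² + 4*g
w(M) = 2 (w(M) = 1 + 1 = 2)
H(d) = -90 (H(d) = -10*(4 + 5) = -10*9 = -2*45 = -90)
(w(2)*H(2))*(-24) = (2*(-90))*(-24) = -180*(-24) = 4320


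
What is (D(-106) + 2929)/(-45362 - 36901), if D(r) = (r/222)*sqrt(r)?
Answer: -2929/82263 + 53*I*sqrt(106)/9131193 ≈ -0.035605 + 5.9759e-5*I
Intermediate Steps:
D(r) = r**(3/2)/222 (D(r) = (r*(1/222))*sqrt(r) = (r/222)*sqrt(r) = r**(3/2)/222)
(D(-106) + 2929)/(-45362 - 36901) = ((-106)**(3/2)/222 + 2929)/(-45362 - 36901) = ((-106*I*sqrt(106))/222 + 2929)/(-82263) = (-53*I*sqrt(106)/111 + 2929)*(-1/82263) = (2929 - 53*I*sqrt(106)/111)*(-1/82263) = -2929/82263 + 53*I*sqrt(106)/9131193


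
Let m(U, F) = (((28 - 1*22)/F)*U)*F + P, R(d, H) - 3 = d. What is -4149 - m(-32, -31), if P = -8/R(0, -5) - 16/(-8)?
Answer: -11869/3 ≈ -3956.3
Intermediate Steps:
R(d, H) = 3 + d
P = -⅔ (P = -8/(3 + 0) - 16/(-8) = -8/3 - 16*(-⅛) = -8*⅓ + 2 = -8/3 + 2 = -⅔ ≈ -0.66667)
m(U, F) = -⅔ + 6*U (m(U, F) = (((28 - 1*22)/F)*U)*F - ⅔ = (((28 - 22)/F)*U)*F - ⅔ = ((6/F)*U)*F - ⅔ = (6*U/F)*F - ⅔ = 6*U - ⅔ = -⅔ + 6*U)
-4149 - m(-32, -31) = -4149 - (-⅔ + 6*(-32)) = -4149 - (-⅔ - 192) = -4149 - 1*(-578/3) = -4149 + 578/3 = -11869/3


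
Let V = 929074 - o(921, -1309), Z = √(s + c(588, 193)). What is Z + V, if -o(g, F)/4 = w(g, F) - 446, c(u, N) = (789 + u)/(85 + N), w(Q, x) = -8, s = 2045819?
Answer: 927258 + √158109458402/278 ≈ 9.2869e+5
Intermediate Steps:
c(u, N) = (789 + u)/(85 + N)
o(g, F) = 1816 (o(g, F) = -4*(-8 - 446) = -4*(-454) = 1816)
Z = √158109458402/278 (Z = √(2045819 + (789 + 588)/(85 + 193)) = √(2045819 + 1377/278) = √(568739059/278) = √158109458402/278 ≈ 1430.3)
V = 927258 (V = 929074 - 1*1816 = 929074 - 1816 = 927258)
Z + V = √158109458402/278 + 927258 = 927258 + √158109458402/278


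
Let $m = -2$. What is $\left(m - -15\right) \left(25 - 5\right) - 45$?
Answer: $215$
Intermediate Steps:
$\left(m - -15\right) \left(25 - 5\right) - 45 = \left(-2 - -15\right) \left(25 - 5\right) - 45 = \left(-2 + 15\right) 20 - 45 = 13 \cdot 20 - 45 = 260 - 45 = 215$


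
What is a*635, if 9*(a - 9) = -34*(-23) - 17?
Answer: 59690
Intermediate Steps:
a = 94 (a = 9 + (-34*(-23) - 17)/9 = 9 + (782 - 17)/9 = 9 + (⅑)*765 = 9 + 85 = 94)
a*635 = 94*635 = 59690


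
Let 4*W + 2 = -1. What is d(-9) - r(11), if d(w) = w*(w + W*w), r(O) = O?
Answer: 37/4 ≈ 9.2500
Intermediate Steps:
W = -¾ (W = -½ + (¼)*(-1) = -½ - ¼ = -¾ ≈ -0.75000)
d(w) = w²/4 (d(w) = w*(w - 3*w/4) = w*(w/4) = w²/4)
d(-9) - r(11) = (¼)*(-9)² - 1*11 = (¼)*81 - 11 = 81/4 - 11 = 37/4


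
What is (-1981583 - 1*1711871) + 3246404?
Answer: -447050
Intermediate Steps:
(-1981583 - 1*1711871) + 3246404 = (-1981583 - 1711871) + 3246404 = -3693454 + 3246404 = -447050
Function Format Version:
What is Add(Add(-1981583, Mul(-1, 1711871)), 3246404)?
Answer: -447050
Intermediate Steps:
Add(Add(-1981583, Mul(-1, 1711871)), 3246404) = Add(Add(-1981583, -1711871), 3246404) = Add(-3693454, 3246404) = -447050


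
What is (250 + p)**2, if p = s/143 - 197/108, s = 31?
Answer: 14716253975329/238517136 ≈ 61699.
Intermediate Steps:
p = -24823/15444 (p = 31/143 - 197/108 = -24823/15444 ≈ -1.6073)
(250 + p)**2 = (250 - 24823/15444)**2 = (3836177/15444)**2 = 14716253975329/238517136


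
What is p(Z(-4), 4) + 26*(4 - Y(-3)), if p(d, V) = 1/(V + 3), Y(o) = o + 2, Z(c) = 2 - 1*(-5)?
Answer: 911/7 ≈ 130.14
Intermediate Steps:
Z(c) = 7 (Z(c) = 2 + 5 = 7)
Y(o) = 2 + o
p(d, V) = 1/(3 + V)
p(Z(-4), 4) + 26*(4 - Y(-3)) = 1/(3 + 4) + 26*(4 - (2 - 3)) = 1/7 + 26*(4 - 1*(-1)) = ⅐ + 26*(4 + 1) = ⅐ + 26*5 = ⅐ + 130 = 911/7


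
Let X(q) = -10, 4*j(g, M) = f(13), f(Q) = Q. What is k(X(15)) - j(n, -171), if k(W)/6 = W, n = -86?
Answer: -253/4 ≈ -63.250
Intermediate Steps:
j(g, M) = 13/4 (j(g, M) = (¼)*13 = 13/4)
k(W) = 6*W
k(X(15)) - j(n, -171) = 6*(-10) - 1*13/4 = -60 - 13/4 = -253/4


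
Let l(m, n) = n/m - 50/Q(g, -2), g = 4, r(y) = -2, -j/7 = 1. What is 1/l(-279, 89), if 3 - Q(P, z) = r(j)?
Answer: -279/2879 ≈ -0.096909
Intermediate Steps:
j = -7 (j = -7*1 = -7)
Q(P, z) = 5 (Q(P, z) = 3 - 1*(-2) = 3 + 2 = 5)
l(m, n) = -10 + n/m (l(m, n) = n/m - 50/5 = n/m - 50*⅕ = n/m - 10 = -10 + n/m)
1/l(-279, 89) = 1/(-10 + 89/(-279)) = 1/(-10 + 89*(-1/279)) = 1/(-10 - 89/279) = 1/(-2879/279) = -279/2879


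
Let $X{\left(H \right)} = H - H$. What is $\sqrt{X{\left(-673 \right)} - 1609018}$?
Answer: $i \sqrt{1609018} \approx 1268.5 i$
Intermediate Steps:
$X{\left(H \right)} = 0$
$\sqrt{X{\left(-673 \right)} - 1609018} = \sqrt{0 - 1609018} = \sqrt{-1609018} = i \sqrt{1609018}$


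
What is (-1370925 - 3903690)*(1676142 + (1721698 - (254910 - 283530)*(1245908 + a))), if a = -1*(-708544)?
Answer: -295060982443579200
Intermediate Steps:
a = 708544
(-1370925 - 3903690)*(1676142 + (1721698 - (254910 - 283530)*(1245908 + a))) = (-1370925 - 3903690)*(1676142 + (1721698 - (254910 - 283530)*(1245908 + 708544))) = -5274615*(1676142 + (1721698 - (-28620)*1954452)) = -5274615*(1676142 + (1721698 - 1*(-55936416240))) = -5274615*(1676142 + (1721698 + 55936416240)) = -5274615*(1676142 + 55938137938) = -5274615*55939814080 = -295060982443579200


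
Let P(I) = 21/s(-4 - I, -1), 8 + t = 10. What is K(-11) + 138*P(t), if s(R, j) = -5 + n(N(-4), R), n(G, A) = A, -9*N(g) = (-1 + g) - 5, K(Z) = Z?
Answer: -3019/11 ≈ -274.45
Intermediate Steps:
N(g) = ⅔ - g/9 (N(g) = -((-1 + g) - 5)/9 = -(-6 + g)/9 = ⅔ - g/9)
t = 2 (t = -8 + 10 = 2)
s(R, j) = -5 + R
P(I) = 21/(-9 - I) (P(I) = 21/(-5 + (-4 - I)) = 21/(-9 - I))
K(-11) + 138*P(t) = -11 + 138*(-21/(9 + 2)) = -11 + 138*(-21/11) = -11 - 2898/11 = -3019/11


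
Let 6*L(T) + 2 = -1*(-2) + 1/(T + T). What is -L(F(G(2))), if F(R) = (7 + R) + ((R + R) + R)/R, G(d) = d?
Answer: -1/144 ≈ -0.0069444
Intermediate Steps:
F(R) = 10 + R (F(R) = (7 + R) + (2*R + R)/R = (7 + R) + (3*R)/R = (7 + R) + 3 = 10 + R)
L(T) = 1/(12*T) (L(T) = -⅓ + (-1*(-2) + 1/(T + T))/6 = -⅓ + (2 + 1/(2*T))/6 = -⅓ + (⅓ + 1/(12*T)) = 1/(12*T))
-L(F(G(2))) = -1/(12*(10 + 2)) = -1/(12*12) = -1*1/144 = -1/144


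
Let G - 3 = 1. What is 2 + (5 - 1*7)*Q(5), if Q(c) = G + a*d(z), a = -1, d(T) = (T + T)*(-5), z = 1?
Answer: -26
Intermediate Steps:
G = 4 (G = 3 + 1 = 4)
d(T) = -10*T (d(T) = (2*T)*(-5) = -10*T)
Q(c) = 14 (Q(c) = 4 - (-10) = 4 - 1*(-10) = 4 + 10 = 14)
2 + (5 - 1*7)*Q(5) = 2 + (5 - 1*7)*14 = 2 + (5 - 7)*14 = 2 - 2*14 = 2 - 28 = -26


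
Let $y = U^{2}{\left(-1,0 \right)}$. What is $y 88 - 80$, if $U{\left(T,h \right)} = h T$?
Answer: $-80$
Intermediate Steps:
$U{\left(T,h \right)} = T h$
$y = 0$ ($y = \left(\left(-1\right) 0\right)^{2} = 0^{2} = 0$)
$y 88 - 80 = 0 \cdot 88 - 80 = 0 - 80 = -80$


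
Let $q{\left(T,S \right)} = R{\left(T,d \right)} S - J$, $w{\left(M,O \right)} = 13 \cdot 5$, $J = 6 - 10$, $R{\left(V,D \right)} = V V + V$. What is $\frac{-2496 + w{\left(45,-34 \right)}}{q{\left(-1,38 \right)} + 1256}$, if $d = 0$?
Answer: $- \frac{2431}{1260} \approx -1.9294$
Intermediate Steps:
$R{\left(V,D \right)} = V + V^{2}$ ($R{\left(V,D \right)} = V^{2} + V = V + V^{2}$)
$J = -4$ ($J = 6 - 10 = -4$)
$w{\left(M,O \right)} = 65$
$q{\left(T,S \right)} = 4 + S T \left(1 + T\right)$ ($q{\left(T,S \right)} = T \left(1 + T\right) S - -4 = S T \left(1 + T\right) + 4 = 4 + S T \left(1 + T\right)$)
$\frac{-2496 + w{\left(45,-34 \right)}}{q{\left(-1,38 \right)} + 1256} = \frac{-2496 + 65}{\left(4 + 38 \left(-1\right) \left(1 - 1\right)\right) + 1256} = - \frac{2431}{\left(4 + 38 \left(-1\right) 0\right) + 1256} = - \frac{2431}{\left(4 + 0\right) + 1256} = - \frac{2431}{4 + 1256} = - \frac{2431}{1260}$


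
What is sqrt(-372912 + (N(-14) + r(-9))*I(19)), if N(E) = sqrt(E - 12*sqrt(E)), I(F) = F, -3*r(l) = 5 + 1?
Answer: sqrt(-372950 + 19*sqrt(2)*sqrt(-7 - 6*I*sqrt(14))) ≈ 0.086 - 610.63*I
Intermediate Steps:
r(l) = -2 (r(l) = -(5 + 1)/3 = -1/3*6 = -2)
sqrt(-372912 + (N(-14) + r(-9))*I(19)) = sqrt(-372912 + (sqrt(-14 - 12*I*sqrt(14)) - 2)*19) = sqrt(-372912 + (-2 + sqrt(-14 - 12*I*sqrt(14)))*19) = sqrt(-372912 + (-38 + 19*sqrt(-14 - 12*I*sqrt(14)))) = sqrt(-372950 + 19*sqrt(-14 - 12*I*sqrt(14)))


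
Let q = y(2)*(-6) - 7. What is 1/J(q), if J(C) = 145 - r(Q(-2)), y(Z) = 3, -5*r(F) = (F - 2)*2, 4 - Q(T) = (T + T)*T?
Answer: 5/713 ≈ 0.0070126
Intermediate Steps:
Q(T) = 4 - 2*T**2 (Q(T) = 4 - (T + T)*T = 4 - 2*T*T = 4 - 2*T**2)
r(F) = 4/5 - 2*F/5 (r(F) = -(F - 2)*2/5 = -(-2 + F)*2/5 = -(-4 + 2*F)/5 = 4/5 - 2*F/5)
q = -25 (q = 3*(-6) - 7 = -18 - 7 = -25)
J(C) = 713/5 (J(C) = 145 - (4/5 - 2*(4 - 2*(-2)**2)/5) = 145 - (4/5 - 2*(4 - 2*4)/5) = 145 - (4/5 - 2*(4 - 8)/5) = 145 - (4/5 - 2/5*(-4)) = 145 - (4/5 + 8/5) = 145 - 1*12/5 = 145 - 12/5 = 713/5)
1/J(q) = 1/(713/5) = 5/713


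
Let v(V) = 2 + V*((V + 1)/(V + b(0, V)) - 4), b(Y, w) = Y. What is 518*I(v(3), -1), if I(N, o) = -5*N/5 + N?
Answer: 0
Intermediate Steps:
v(V) = 2 + V*(-4 + (1 + V)/V) (v(V) = 2 + V*((V + 1)/(V + 0) - 4) = 2 + V*((1 + V)/V - 4) = 2 + V*(-4 + (1 + V)/V))
I(N, o) = 0 (I(N, o) = -5*N/5 + N = -N + N = 0)
518*I(v(3), -1) = 518*0 = 0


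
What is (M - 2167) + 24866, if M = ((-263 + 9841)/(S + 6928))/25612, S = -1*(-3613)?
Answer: 3064093660943/134988046 ≈ 22699.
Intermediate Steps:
S = 3613
M = 4789/134988046 (M = ((-263 + 9841)/(3613 + 6928))/25612 = (9578/10541)*(1/25612) = 4789/134988046 ≈ 3.5477e-5)
(M - 2167) + 24866 = (4789/134988046 - 2167) + 24866 = -292519090893/134988046 + 24866 = 3064093660943/134988046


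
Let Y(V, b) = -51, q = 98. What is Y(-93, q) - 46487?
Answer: -46538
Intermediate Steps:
Y(-93, q) - 46487 = -51 - 46487 = -46538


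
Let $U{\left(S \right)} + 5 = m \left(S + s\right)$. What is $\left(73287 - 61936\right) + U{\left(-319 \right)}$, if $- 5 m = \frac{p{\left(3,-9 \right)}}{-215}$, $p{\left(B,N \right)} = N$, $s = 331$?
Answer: $\frac{12196842}{1075} \approx 11346.0$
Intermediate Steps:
$m = - \frac{9}{1075}$ ($m = - \frac{\left(-9\right) \frac{1}{-215}}{5} = - \frac{\left(-9\right) \left(- \frac{1}{215}\right)}{5} = \left(- \frac{1}{5}\right) \frac{9}{215} = - \frac{9}{1075} \approx -0.0083721$)
$U{\left(S \right)} = - \frac{8354}{1075} - \frac{9 S}{1075}$ ($U{\left(S \right)} = -5 - \frac{9 \left(S + 331\right)}{1075} = -5 - \frac{9 \left(331 + S\right)}{1075} = -5 - \left(\frac{2979}{1075} + \frac{9 S}{1075}\right) = - \frac{8354}{1075} - \frac{9 S}{1075}$)
$\left(73287 - 61936\right) + U{\left(-319 \right)} = \left(73287 - 61936\right) - \frac{5483}{1075} = 11351 + \left(- \frac{8354}{1075} + \frac{2871}{1075}\right) = 11351 - \frac{5483}{1075} = \frac{12196842}{1075}$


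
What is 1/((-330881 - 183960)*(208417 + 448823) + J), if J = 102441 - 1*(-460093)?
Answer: -1/338373536306 ≈ -2.9553e-12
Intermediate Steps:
J = 562534 (J = 102441 + 460093 = 562534)
1/((-330881 - 183960)*(208417 + 448823) + J) = 1/((-330881 - 183960)*(208417 + 448823) + 562534) = 1/(-514841*657240 + 562534) = 1/(-338374098840 + 562534) = 1/(-338373536306) = -1/338373536306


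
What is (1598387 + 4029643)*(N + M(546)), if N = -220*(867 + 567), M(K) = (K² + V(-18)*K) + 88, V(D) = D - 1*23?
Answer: -223218925860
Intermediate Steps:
V(D) = -23 + D (V(D) = D - 23 = -23 + D)
M(K) = 88 + K² - 41*K (M(K) = (K² + (-23 - 18)*K) + 88 = (K² - 41*K) + 88 = 88 + K² - 41*K)
N = -315480 (N = -220*1434 = -315480)
(1598387 + 4029643)*(N + M(546)) = (1598387 + 4029643)*(-315480 + (88 + 546² - 41*546)) = 5628030*(-315480 + (88 + 298116 - 22386)) = 5628030*(-315480 + 275818) = 5628030*(-39662) = -223218925860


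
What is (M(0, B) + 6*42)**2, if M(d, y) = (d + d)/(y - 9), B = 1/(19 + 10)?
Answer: 63504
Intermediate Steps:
B = 1/29 ≈ 0.034483
M(d, y) = 2*d/(-9 + y) (M(d, y) = (2*d)/(-9 + y) = 2*d/(-9 + y))
(M(0, B) + 6*42)**2 = (2*0/(-9 + 1/29) + 6*42)**2 = (2*0/(-260/29) + 252)**2 = (2*0*(-29/260) + 252)**2 = (0 + 252)**2 = 252**2 = 63504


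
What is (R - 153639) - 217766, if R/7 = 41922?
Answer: -77951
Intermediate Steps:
R = 293454 (R = 7*41922 = 293454)
(R - 153639) - 217766 = (293454 - 153639) - 217766 = 139815 - 217766 = -77951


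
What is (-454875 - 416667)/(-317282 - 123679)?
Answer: 290514/146987 ≈ 1.9765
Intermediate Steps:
(-454875 - 416667)/(-317282 - 123679) = -871542/(-440961) = -871542*(-1/440961) = 290514/146987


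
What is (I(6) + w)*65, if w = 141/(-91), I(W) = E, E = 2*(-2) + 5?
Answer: -250/7 ≈ -35.714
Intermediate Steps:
E = 1 (E = -4 + 5 = 1)
I(W) = 1
w = -141/91 (w = 141*(-1/91) = -141/91 ≈ -1.5494)
(I(6) + w)*65 = (1 - 141/91)*65 = -50/91*65 = -250/7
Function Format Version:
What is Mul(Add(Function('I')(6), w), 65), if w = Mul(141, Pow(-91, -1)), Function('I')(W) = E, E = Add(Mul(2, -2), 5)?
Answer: Rational(-250, 7) ≈ -35.714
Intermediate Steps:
E = 1 (E = Add(-4, 5) = 1)
Function('I')(W) = 1
w = Rational(-141, 91) (w = Mul(141, Rational(-1, 91)) = Rational(-141, 91) ≈ -1.5494)
Mul(Add(Function('I')(6), w), 65) = Mul(Add(1, Rational(-141, 91)), 65) = Mul(Rational(-50, 91), 65) = Rational(-250, 7)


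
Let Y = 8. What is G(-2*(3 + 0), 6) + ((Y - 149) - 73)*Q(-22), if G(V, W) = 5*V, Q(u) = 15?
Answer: -3240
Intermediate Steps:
G(-2*(3 + 0), 6) + ((Y - 149) - 73)*Q(-22) = 5*(-2*(3 + 0)) + ((8 - 149) - 73)*15 = 5*(-2*3) + (-141 - 73)*15 = 5*(-6) - 214*15 = -30 - 3210 = -3240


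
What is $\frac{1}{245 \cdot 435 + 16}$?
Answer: $\frac{1}{106591} \approx 9.3816 \cdot 10^{-6}$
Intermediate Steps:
$\frac{1}{245 \cdot 435 + 16} = \frac{1}{106575 + 16} = \frac{1}{106591}$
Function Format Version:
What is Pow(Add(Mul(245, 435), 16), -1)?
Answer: Rational(1, 106591) ≈ 9.3816e-6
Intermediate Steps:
Pow(Add(Mul(245, 435), 16), -1) = Pow(Add(106575, 16), -1) = Pow(106591, -1) = Rational(1, 106591)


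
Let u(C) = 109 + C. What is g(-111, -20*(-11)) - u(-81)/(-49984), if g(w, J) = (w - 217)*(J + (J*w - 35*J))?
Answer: 130748147207/12496 ≈ 1.0463e+7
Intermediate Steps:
g(w, J) = (-217 + w)*(-34*J + J*w) (g(w, J) = (-217 + w)*(J + (-35*J + J*w)) = (-217 + w)*(-34*J + J*w))
g(-111, -20*(-11)) - u(-81)/(-49984) = (-20*(-11))*(7378 + (-111)² - 251*(-111)) - (109 - 81)/(-49984) = 220*(7378 + 12321 + 27861) - 28*(-1)/49984 = 220*47560 - 1*(-7/12496) = 10463200 + 7/12496 = 130748147207/12496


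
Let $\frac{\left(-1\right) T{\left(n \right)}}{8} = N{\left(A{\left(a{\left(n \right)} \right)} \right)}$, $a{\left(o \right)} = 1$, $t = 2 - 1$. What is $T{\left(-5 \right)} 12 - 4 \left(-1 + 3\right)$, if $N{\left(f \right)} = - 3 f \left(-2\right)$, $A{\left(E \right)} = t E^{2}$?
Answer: $-584$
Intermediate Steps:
$t = 1$
$A{\left(E \right)} = E^{2}$ ($A{\left(E \right)} = 1 E^{2} = E^{2}$)
$N{\left(f \right)} = 6 f$
$T{\left(n \right)} = -48$ ($T{\left(n \right)} = - 8 \cdot 6 \cdot 1^{2} = - 8 \cdot 6 \cdot 1 = \left(-8\right) 6 = -48$)
$T{\left(-5 \right)} 12 - 4 \left(-1 + 3\right) = \left(-48\right) 12 - 4 \left(-1 + 3\right) = -576 - 8 = -584$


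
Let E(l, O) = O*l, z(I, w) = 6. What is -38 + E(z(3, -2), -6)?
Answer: -74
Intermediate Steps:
-38 + E(z(3, -2), -6) = -38 - 6*6 = -38 - 36 = -74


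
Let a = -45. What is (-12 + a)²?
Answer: 3249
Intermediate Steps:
(-12 + a)² = (-12 - 45)² = (-57)² = 3249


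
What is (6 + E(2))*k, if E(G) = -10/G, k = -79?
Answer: -79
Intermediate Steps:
(6 + E(2))*k = (6 - 10/2)*(-79) = (6 - 10*½)*(-79) = (6 - 5)*(-79) = 1*(-79) = -79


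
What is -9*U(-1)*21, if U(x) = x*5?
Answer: 945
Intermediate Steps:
U(x) = 5*x
-9*U(-1)*21 = -45*(-1)*21 = -9*(-5)*21 = 45*21 = 945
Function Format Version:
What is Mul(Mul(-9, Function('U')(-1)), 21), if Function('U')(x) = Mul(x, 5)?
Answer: 945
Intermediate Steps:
Function('U')(x) = Mul(5, x)
Mul(Mul(-9, Function('U')(-1)), 21) = Mul(Mul(-9, Mul(5, -1)), 21) = Mul(Mul(-9, -5), 21) = Mul(45, 21) = 945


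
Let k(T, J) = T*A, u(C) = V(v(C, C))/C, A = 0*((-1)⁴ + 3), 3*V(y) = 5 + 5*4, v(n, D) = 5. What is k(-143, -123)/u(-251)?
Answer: 0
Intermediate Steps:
V(y) = 25/3 (V(y) = (5 + 5*4)/3 = (5 + 20)/3 = (⅓)*25 = 25/3)
A = 0 (A = 0*(1 + 3) = 0*4 = 0)
u(C) = 25/(3*C)
k(T, J) = 0 (k(T, J) = T*0 = 0)
k(-143, -123)/u(-251) = 0/(((25/3)/(-251))) = 0/(((25/3)*(-1/251))) = 0/(-25/753) = 0*(-753/25) = 0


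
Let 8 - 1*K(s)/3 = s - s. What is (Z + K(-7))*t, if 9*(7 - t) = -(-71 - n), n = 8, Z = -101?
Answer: 1232/9 ≈ 136.89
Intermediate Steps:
K(s) = 24 (K(s) = 24 - 3*(s - s) = 24 - 3*0 = 24 + 0 = 24)
t = -16/9 (t = 7 - (-1)*(-71 - 1*8)/9 = 7 - (-1)*(-71 - 8)/9 = 7 - (-1)*(-79)/9 = 7 - ⅑*79 = 7 - 79/9 = -16/9 ≈ -1.7778)
(Z + K(-7))*t = (-101 + 24)*(-16/9) = -77*(-16/9) = 1232/9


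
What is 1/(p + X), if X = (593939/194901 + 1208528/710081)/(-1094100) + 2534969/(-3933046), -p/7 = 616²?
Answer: -297767988925857323628300/790929141962861941864016321651 ≈ -3.7648e-7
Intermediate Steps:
p = -2656192 (p = -7*616² = -7*379456 = -2656192)
X = -191921911125701114888051/297767988925857323628300 (X = (593939*(1/194901) + 1208528*(1/710081))*(-1/1094100) + 2534969*(-1/3933046) = (593939/194901 + 1208528/710081)*(-1/1094100) - 2534969/3933046 = (657288114787/138395496981)*(-1/1094100) - 2534969/3933046 = -657288114787/151418513246912100 - 2534969/3933046 = -191921911125701114888051/297767988925857323628300 ≈ -0.64454)
1/(p + X) = 1/(-2656192 - 191921911125701114888051/297767988925857323628300) = 1/(-790929141962861941864016321651/297767988925857323628300) = -297767988925857323628300/790929141962861941864016321651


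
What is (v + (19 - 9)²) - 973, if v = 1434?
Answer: 561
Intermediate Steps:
(v + (19 - 9)²) - 973 = (1434 + (19 - 9)²) - 973 = (1434 + 10²) - 973 = (1434 + 100) - 973 = 1534 - 973 = 561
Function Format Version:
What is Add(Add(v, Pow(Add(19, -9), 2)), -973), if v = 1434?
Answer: 561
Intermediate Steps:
Add(Add(v, Pow(Add(19, -9), 2)), -973) = Add(Add(1434, Pow(Add(19, -9), 2)), -973) = Add(Add(1434, Pow(10, 2)), -973) = Add(Add(1434, 100), -973) = Add(1534, -973) = 561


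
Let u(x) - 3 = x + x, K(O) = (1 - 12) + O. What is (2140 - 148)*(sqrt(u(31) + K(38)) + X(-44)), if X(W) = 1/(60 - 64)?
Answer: -498 + 3984*sqrt(23) ≈ 18609.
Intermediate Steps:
K(O) = -11 + O
u(x) = 3 + 2*x (u(x) = 3 + (x + x) = 3 + 2*x)
X(W) = -1/4 (X(W) = 1/(-4) = -1/4)
(2140 - 148)*(sqrt(u(31) + K(38)) + X(-44)) = (2140 - 148)*(sqrt((3 + 2*31) + (-11 + 38)) - 1/4) = 1992*(sqrt((3 + 62) + 27) - 1/4) = 1992*(sqrt(65 + 27) - 1/4) = 1992*(sqrt(92) - 1/4) = 1992*(2*sqrt(23) - 1/4) = 1992*(-1/4 + 2*sqrt(23)) = -498 + 3984*sqrt(23)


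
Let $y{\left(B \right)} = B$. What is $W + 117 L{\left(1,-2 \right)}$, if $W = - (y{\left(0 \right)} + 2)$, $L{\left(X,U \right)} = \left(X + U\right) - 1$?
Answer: $-236$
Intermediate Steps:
$L{\left(X,U \right)} = -1 + U + X$ ($L{\left(X,U \right)} = \left(U + X\right) - 1 = -1 + U + X$)
$W = -2$ ($W = - (0 + 2) = \left(-1\right) 2 = -2$)
$W + 117 L{\left(1,-2 \right)} = -2 + 117 \left(-1 - 2 + 1\right) = -2 + 117 \left(-2\right) = -2 - 234 = -236$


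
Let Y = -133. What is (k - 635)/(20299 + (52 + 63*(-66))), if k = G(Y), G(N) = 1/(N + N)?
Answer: -168911/4307338 ≈ -0.039215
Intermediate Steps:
G(N) = 1/(2*N)
k = -1/266 (k = (½)/(-133) = (½)*(-1/133) = -1/266 ≈ -0.0037594)
(k - 635)/(20299 + (52 + 63*(-66))) = (-1/266 - 635)/(20299 + (52 + 63*(-66))) = -168911/(266*(20299 + (52 - 4158))) = -168911/(266*(20299 - 4106)) = -168911/266/16193 = -168911/266*1/16193 = -168911/4307338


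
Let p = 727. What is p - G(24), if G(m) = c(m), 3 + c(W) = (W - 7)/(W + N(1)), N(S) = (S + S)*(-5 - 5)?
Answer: 2903/4 ≈ 725.75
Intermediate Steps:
N(S) = -20*S (N(S) = (2*S)*(-10) = -20*S)
c(W) = -3 + (-7 + W)/(-20 + W) (c(W) = -3 + (W - 7)/(W - 20*1) = -3 + (-7 + W)/(W - 20) = -3 + (-7 + W)/(-20 + W))
G(m) = (53 - 2*m)/(-20 + m)
p - G(24) = 727 - (53 - 2*24)/(-20 + 24) = 727 - (53 - 48)/4 = 727 - 5/4 = 2903/4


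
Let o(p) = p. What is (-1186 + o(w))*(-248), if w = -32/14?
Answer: 2062864/7 ≈ 2.9470e+5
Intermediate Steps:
w = -16/7 (w = -32*1/14 = -16/7 ≈ -2.2857)
(-1186 + o(w))*(-248) = (-1186 - 16/7)*(-248) = -8318/7*(-248) = 2062864/7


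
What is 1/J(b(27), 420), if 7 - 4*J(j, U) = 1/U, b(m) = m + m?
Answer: 1680/2939 ≈ 0.57162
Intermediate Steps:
b(m) = 2*m
J(j, U) = 7/4 - 1/(4*U)
1/J(b(27), 420) = 1/((¼)*(-1 + 7*420)/420) = 1/((¼)*(1/420)*(-1 + 2940)) = 1/((¼)*(1/420)*2939) = 1/(2939/1680) = 1680/2939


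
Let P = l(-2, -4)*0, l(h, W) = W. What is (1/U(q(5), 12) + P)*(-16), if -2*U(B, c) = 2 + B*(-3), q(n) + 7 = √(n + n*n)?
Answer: 736/259 + 96*√30/259 ≈ 4.8719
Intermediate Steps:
q(n) = -7 + √(n + n²) (q(n) = -7 + √(n + n*n) = -7 + √(n + n²))
P = 0 (P = -4*0 = 0)
U(B, c) = -1 + 3*B/2 (U(B, c) = -(2 + B*(-3))/2 = -(2 - 3*B)/2 = -1 + 3*B/2)
(1/U(q(5), 12) + P)*(-16) = (1/(-1 + 3*(-7 + √(5*(1 + 5)))/2) + 0)*(-16) = (1/(-1 + 3*(-7 + √(5*6))/2) + 0)*(-16) = (1/(-1 + 3*(-7 + √30)/2) + 0)*(-16) = (1/(-1 + (-21/2 + 3*√30/2)) + 0)*(-16) = (1/(-23/2 + 3*√30/2) + 0)*(-16) = -16/(-23/2 + 3*√30/2)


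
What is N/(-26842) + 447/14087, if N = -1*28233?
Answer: 409716645/378123254 ≈ 1.0836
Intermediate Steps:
N = -28233
N/(-26842) + 447/14087 = -28233/(-26842) + 447/14087 = -28233*(-1/26842) + 447*(1/14087) = 28233/26842 + 447/14087 = 409716645/378123254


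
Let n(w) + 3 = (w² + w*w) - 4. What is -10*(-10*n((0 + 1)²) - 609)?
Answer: 5590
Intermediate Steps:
n(w) = -7 + 2*w² (n(w) = -3 + ((w² + w*w) - 4) = -3 + ((w² + w²) - 4) = -3 + (2*w² - 4) = -3 + (-4 + 2*w²) = -7 + 2*w²)
-10*(-10*n((0 + 1)²) - 609) = -10*(-10*(-7 + 2*((0 + 1)²)²) - 609) = -10*(-10*(-7 + 2*(1²)²) - 609) = -10*(-10*(-7 + 2*1²) - 609) = -10*(-10*(-7 + 2*1) - 609) = -10*(-10*(-7 + 2) - 609) = -10*(-10*(-5) - 609) = -10*(50 - 609) = -10*(-559) = 5590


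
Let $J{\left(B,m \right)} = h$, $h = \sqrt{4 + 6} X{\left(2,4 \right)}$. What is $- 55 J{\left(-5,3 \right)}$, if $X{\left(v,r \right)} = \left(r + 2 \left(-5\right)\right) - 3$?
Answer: $495 \sqrt{10} \approx 1565.3$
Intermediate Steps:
$X{\left(v,r \right)} = -13 + r$ ($X{\left(v,r \right)} = \left(r - 10\right) - 3 = \left(-10 + r\right) - 3 = -13 + r$)
$h = - 9 \sqrt{10}$ ($h = \sqrt{4 + 6} \left(-13 + 4\right) = \sqrt{10} \left(-9\right) = - 9 \sqrt{10} \approx -28.461$)
$J{\left(B,m \right)} = - 9 \sqrt{10}$
$- 55 J{\left(-5,3 \right)} = - 55 \left(- 9 \sqrt{10}\right) = 495 \sqrt{10}$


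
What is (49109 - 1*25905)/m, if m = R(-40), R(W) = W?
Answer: -5801/10 ≈ -580.10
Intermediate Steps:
m = -40
(49109 - 1*25905)/m = (49109 - 1*25905)/(-40) = (49109 - 25905)*(-1/40) = 23204*(-1/40) = -5801/10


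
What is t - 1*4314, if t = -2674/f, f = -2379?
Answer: -10260332/2379 ≈ -4312.9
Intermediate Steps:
t = 2674/2379 (t = -2674/(-2379) = -2674*(-1/2379) = 2674/2379 ≈ 1.1240)
t - 1*4314 = 2674/2379 - 1*4314 = 2674/2379 - 4314 = -10260332/2379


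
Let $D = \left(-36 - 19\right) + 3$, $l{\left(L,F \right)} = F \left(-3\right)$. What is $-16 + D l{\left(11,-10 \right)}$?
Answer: $-1576$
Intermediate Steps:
$l{\left(L,F \right)} = - 3 F$
$D = -52$ ($D = \left(-36 - 19\right) + 3 = -55 + 3 = -52$)
$-16 + D l{\left(11,-10 \right)} = -16 - 52 \left(\left(-3\right) \left(-10\right)\right) = -16 - 1560 = -1576$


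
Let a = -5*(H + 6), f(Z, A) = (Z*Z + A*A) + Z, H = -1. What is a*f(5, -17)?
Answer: -7975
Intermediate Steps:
f(Z, A) = Z + A² + Z² (f(Z, A) = (Z² + A²) + Z = (A² + Z²) + Z = Z + A² + Z²)
a = -25 (a = -5*(-1 + 6) = -5*5 = -25)
a*f(5, -17) = -25*(5 + (-17)² + 5²) = -25*(5 + 289 + 25) = -25*319 = -7975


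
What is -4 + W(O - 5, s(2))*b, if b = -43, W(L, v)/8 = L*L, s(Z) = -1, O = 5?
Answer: -4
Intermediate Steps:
W(L, v) = 8*L² (W(L, v) = 8*(L*L) = 8*L²)
-4 + W(O - 5, s(2))*b = -4 + (8*(5 - 5)²)*(-43) = -4 + (8*0²)*(-43) = -4 + (8*0)*(-43) = -4 + 0*(-43) = -4 + 0 = -4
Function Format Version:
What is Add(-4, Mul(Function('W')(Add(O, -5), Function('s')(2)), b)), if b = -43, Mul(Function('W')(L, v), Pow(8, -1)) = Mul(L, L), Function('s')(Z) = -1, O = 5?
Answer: -4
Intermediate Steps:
Function('W')(L, v) = Mul(8, Pow(L, 2)) (Function('W')(L, v) = Mul(8, Mul(L, L)) = Mul(8, Pow(L, 2)))
Add(-4, Mul(Function('W')(Add(O, -5), Function('s')(2)), b)) = Add(-4, Mul(Mul(8, Pow(Add(5, -5), 2)), -43)) = Add(-4, Mul(Mul(8, Pow(0, 2)), -43)) = Add(-4, Mul(Mul(8, 0), -43)) = Add(-4, Mul(0, -43)) = Add(-4, 0) = -4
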